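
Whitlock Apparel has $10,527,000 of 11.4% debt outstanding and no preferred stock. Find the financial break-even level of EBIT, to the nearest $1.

$1,200,078

Annual interest = 11.4% × $10,527,000 = $1,200,078.00.
With no preferred dividends, EPS = 0 when EBIT exactly covers interest, so the financial break-even EBIT is $1,200,078.00.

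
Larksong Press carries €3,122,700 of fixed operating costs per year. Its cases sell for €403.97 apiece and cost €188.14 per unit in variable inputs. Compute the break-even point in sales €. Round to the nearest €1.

Contribution margin per unit = €403.97 − €188.14 = €215.83, a CM ratio of €215.83 ÷ €403.97 = 0.5343.
Break-even revenue = fixed costs × price ÷ CM = €3,122,700 × €403.97 ÷ €215.83 = €5,844,772.

€5,844,772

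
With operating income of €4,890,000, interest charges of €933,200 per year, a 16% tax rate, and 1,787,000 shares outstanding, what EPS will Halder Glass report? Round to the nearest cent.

Interest = €933,200.00, so EBT = €4,890,000 − €933,200.00 = €3,956,800.00.
Net income = €3,956,800.00 × (1 − 0.16) = €3,323,712.00.
EPS = €3,323,712.00 ÷ 1,787,000 = €1.86.

€1.86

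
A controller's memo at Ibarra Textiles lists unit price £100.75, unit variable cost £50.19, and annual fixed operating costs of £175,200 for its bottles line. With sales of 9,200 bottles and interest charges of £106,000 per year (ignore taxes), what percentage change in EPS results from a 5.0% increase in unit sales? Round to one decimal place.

Total contribution margin = 9,200 × £50.56 = £465,152.00.
Subtracting fixed costs: EBIT = £465,152.00 − £175,200 = £289,952.00.
After interest of £106,000.00, pre-tax earnings = £183,952.00.
Degree of combined leverage = contribution ÷ (EBIT − I) = £465,152.00 ÷ £183,952.00 = 2.5287.
EPS therefore changes by 2.5287 × (+5.0%) = +12.6%.

+12.6%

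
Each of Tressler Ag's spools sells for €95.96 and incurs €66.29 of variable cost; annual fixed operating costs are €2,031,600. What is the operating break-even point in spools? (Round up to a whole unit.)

68,474 spools

Each unit contributes €95.96 − €66.29 = €29.67.
Units to break even: €2,031,600 ÷ €29.67 = 68,473.21, rounded up to 68,474.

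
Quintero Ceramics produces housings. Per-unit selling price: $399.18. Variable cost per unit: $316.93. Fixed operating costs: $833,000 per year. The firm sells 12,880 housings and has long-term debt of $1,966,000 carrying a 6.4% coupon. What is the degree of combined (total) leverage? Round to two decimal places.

10.54

Contribution at this volume is 12,880 × $82.25 = $1,059,380.00.
Operating income = contribution − fixed costs = $1,059,380.00 − $833,000 = $226,380.00. Interest = $125,824.00, so EBIT − I = $100,556.00.
Degree of total leverage = total CM / (EBIT − interest) = $1,059,380.00 / $100,556.00 = 10.5352.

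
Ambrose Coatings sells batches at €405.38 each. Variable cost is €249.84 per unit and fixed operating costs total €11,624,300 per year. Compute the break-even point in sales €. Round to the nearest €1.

€30,296,121

Contribution margin per unit = €405.38 − €249.84 = €155.54, a CM ratio of €155.54 ÷ €405.38 = 0.3837.
Break-even sales = FC ÷ CM ratio = €11,624,300 × €405.38 / €155.54 = €30,296,121.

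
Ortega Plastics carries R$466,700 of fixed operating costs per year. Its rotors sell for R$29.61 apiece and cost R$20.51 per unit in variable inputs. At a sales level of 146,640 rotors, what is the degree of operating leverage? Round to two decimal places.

1.54

At 146,640 units, contribution = 146,640 × R$9.10 = R$1,334,424.00.
Operating income = contribution − fixed costs = R$1,334,424.00 − R$466,700 = R$867,724.00.
Degree of operating leverage = R$1,334,424.00 / R$867,724.00 = 1.5378.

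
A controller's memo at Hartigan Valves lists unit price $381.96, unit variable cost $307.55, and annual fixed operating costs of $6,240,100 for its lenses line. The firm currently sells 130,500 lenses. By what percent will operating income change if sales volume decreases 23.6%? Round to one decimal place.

-66.0%

Total contribution margin = 130,500 × $74.41 = $9,710,505.00.
Operating income = contribution − fixed costs = $9,710,505.00 − $6,240,100 = $3,470,405.00.
So DOL = total CM / EBIT = $9,710,505.00 / $3,470,405.00 = 2.7981.
Operating income changes by 2.7981 × -23.6% = -66.0%.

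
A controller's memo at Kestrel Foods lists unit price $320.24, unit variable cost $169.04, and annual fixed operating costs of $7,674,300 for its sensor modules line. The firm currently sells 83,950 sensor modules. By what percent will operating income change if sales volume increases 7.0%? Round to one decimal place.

+17.7%

Contribution at this volume is 83,950 × $151.20 = $12,693,240.00.
EBIT = $12,693,240.00 − $7,674,300 = $5,018,940.00.
DOL = contribution ÷ EBIT = $12,693,240.00 ÷ $5,018,940.00 = 2.5291.
Operating income changes by 2.5291 × +7.0% = +17.7%.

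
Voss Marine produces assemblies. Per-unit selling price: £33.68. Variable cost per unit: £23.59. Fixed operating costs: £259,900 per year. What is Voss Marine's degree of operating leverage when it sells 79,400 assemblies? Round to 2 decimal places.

1.48

Total contribution margin = 79,400 × £10.09 = £801,146.00.
EBIT = £801,146.00 − £259,900 = £541,246.00.
So DOL = total CM / EBIT = £801,146.00 / £541,246.00 = 1.4802.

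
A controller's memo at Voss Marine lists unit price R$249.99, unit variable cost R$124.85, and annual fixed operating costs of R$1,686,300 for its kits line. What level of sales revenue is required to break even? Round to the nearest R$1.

R$3,368,692

CM per unit = R$249.99 − R$124.85 = R$125.14; CM ratio = R$125.14 / R$249.99 = 0.5006.
Break-even revenue = fixed costs × price ÷ CM = R$1,686,300 × R$249.99 ÷ R$125.14 = R$3,368,692.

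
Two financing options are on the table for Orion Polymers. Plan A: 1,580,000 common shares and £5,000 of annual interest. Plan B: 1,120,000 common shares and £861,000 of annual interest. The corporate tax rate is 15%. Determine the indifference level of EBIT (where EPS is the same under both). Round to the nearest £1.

£2,945,174

Set EPS_A = EPS_B: (EBIT − £5,000)(1 − 0.15) ÷ 1,580,000 = (EBIT − £861,000)(1 − 0.15) ÷ 1,120,000.
Cancelling (1 − t) and cross-multiplying: 1,120,000·(EBIT − 5,000) = 1,580,000·(EBIT − 861,000).
EBIT × (1,580,000 − 1,120,000) = 861,000 × 1,580,000 − 5,000 × 1,120,000 = 1,354,780,000,000, so EBIT = 1,354,780,000,000 ÷ 460,000 = 2,945,173.91.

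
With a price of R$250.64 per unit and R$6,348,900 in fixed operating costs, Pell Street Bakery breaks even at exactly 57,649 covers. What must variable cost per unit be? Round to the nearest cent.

R$140.51

Contribution per unit must be FC / Q = R$6,348,900 / 57,649 = R$110.1303.
Hence VC = price − CM = R$250.64 − R$110.1303 = R$140.51.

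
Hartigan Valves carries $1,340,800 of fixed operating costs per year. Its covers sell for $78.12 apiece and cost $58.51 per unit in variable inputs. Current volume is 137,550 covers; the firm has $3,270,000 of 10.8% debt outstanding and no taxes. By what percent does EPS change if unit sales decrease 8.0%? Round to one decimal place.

Contribution at this volume is 137,550 × $19.61 = $2,697,355.50.
Operating income = contribution − fixed costs = $2,697,355.50 − $1,340,800 = $1,356,555.50.
Interest = $353,160.00, so EBIT − I = $1,003,395.50.
Degree of combined leverage = contribution ÷ (EBIT − I) = $2,697,355.50 ÷ $1,003,395.50 = 2.6882.
EPS therefore changes by 2.6882 × (-8.0%) = -21.5%.

-21.5%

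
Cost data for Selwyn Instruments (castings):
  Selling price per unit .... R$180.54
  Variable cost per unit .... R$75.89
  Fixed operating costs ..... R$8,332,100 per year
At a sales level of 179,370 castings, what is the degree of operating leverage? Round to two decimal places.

1.80

Total contribution margin = 179,370 × R$104.65 = R$18,771,070.50.
Operating income = contribution − fixed costs = R$18,771,070.50 − R$8,332,100 = R$10,438,970.50.
So DOL = total CM / EBIT = R$18,771,070.50 / R$10,438,970.50 = 1.7982.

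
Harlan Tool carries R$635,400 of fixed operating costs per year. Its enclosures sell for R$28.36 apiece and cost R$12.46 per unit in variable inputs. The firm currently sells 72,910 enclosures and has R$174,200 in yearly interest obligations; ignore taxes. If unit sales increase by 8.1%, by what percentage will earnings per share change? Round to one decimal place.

Contribution at this volume is 72,910 × R$15.90 = R$1,159,269.00.
EBIT = R$1,159,269.00 − R$635,400 = R$523,869.00.
After interest of R$174,200.00, pre-tax earnings = R$349,669.00.
DCL = total CM / (EBIT − I) = R$1,159,269.00 / R$349,669.00 = 3.3153.
%ΔEPS = DCL × %ΔSales = 3.3153 × +8.1% = +26.9%.

+26.9%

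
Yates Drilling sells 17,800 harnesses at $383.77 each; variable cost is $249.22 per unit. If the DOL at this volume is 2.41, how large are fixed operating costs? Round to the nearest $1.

$1,401,218

At 17,800 units, contribution = 17,800 × $134.55 = $2,394,990.00.
Since DOL = CM ÷ EBIT, EBIT = $2,394,990.00 ÷ 2.41 = $993,771.78.
Fixed costs = CM − EBIT = $2,394,990.00 − $993,771.78 = $1,401,218.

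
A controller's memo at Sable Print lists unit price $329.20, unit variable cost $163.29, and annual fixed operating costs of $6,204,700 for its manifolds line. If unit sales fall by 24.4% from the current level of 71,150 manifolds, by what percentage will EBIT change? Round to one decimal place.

Contribution at this volume is 71,150 × $165.91 = $11,804,496.50.
Operating income = contribution − fixed costs = $11,804,496.50 − $6,204,700 = $5,599,796.50.
Degree of operating leverage = $11,804,496.50 / $5,599,796.50 = 2.1080.
Operating income changes by 2.1080 × -24.4% = -51.4%.

-51.4%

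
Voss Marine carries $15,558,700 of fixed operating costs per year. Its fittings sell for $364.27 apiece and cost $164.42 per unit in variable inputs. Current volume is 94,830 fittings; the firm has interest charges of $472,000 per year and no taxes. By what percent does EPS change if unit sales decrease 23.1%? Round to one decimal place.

-149.9%

Total contribution margin = 94,830 × $199.85 = $18,951,775.50.
Subtracting fixed costs: EBIT = $18,951,775.50 − $15,558,700 = $3,393,075.50.
After interest of $472,000.00, pre-tax earnings = $2,921,075.50.
Degree of combined leverage = contribution ÷ (EBIT − I) = $18,951,775.50 ÷ $2,921,075.50 = 6.4879.
%ΔEPS = DCL × %ΔSales = 6.4879 × -23.1% = -149.9%.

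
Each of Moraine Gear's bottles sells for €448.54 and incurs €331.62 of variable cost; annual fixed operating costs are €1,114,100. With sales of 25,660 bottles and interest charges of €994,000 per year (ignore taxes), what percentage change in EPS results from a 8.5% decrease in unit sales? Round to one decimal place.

Contribution at this volume is 25,660 × €116.92 = €3,000,167.20.
Subtracting fixed costs: EBIT = €3,000,167.20 − €1,114,100 = €1,886,067.20.
Interest = €994,000.00, so EBIT − I = €892,067.20.
Degree of combined leverage = contribution ÷ (EBIT − I) = €3,000,167.20 ÷ €892,067.20 = 3.3632.
%ΔEPS = DCL × %ΔSales = 3.3632 × -8.5% = -28.6%.

-28.6%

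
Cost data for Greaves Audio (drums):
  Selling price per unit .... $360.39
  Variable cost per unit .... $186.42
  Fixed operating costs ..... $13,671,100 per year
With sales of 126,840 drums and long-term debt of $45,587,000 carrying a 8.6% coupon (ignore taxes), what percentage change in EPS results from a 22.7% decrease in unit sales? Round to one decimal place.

-111.9%

Total contribution margin = 126,840 × $173.97 = $22,066,354.80.
Operating income = contribution − fixed costs = $22,066,354.80 − $13,671,100 = $8,395,254.80.
After interest of $3,920,482.00, pre-tax earnings = $4,474,772.80.
Degree of combined leverage = contribution ÷ (EBIT − I) = $22,066,354.80 ÷ $4,474,772.80 = 4.9313.
EPS therefore changes by 4.9313 × (-22.7%) = -111.9%.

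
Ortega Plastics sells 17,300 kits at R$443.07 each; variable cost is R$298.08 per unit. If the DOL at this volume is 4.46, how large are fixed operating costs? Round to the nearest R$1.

R$1,945,922

Total contribution margin = 17,300 × R$144.99 = R$2,508,327.00.
DOL = contribution / EBIT, so EBIT = R$2,508,327.00 / 4.46 = R$562,405.16.
Fixed costs = CM − EBIT = R$2,508,327.00 − R$562,405.16 = R$1,945,922.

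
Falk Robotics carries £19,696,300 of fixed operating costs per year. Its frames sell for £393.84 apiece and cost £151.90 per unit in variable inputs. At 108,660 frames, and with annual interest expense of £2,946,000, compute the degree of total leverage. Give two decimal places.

At 108,660 units, contribution = 108,660 × £241.94 = £26,289,200.40.
Subtracting fixed costs: EBIT = £26,289,200.40 − £19,696,300 = £6,592,900.40. Interest = £2,946,000.00.
DOL = £26,289,200.40 ÷ £6,592,900.40 = 3.9875; DFL = £6,592,900.40 ÷ £3,646,900.40 = 1.8078.
Combined leverage = 3.9875 × 1.8078 = 7.2086.

7.21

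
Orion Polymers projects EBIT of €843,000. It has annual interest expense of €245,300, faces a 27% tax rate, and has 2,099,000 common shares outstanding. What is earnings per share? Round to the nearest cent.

€0.21

Interest = €245,300.00, so EBT = €843,000 − €245,300.00 = €597,700.00.
Net income = €597,700.00 × (1 − 0.27) = €436,321.00.
Per share: €436,321.00 / 2,099,000 shares = €0.21.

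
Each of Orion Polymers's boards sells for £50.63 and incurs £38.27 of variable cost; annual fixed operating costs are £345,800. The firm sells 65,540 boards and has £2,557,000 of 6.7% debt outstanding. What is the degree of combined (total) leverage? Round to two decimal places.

At 65,540 units, contribution = 65,540 × £12.36 = £810,074.40.
EBIT = £810,074.40 − £345,800 = £464,274.40. Interest = £171,319.00.
DOL = £810,074.40 ÷ £464,274.40 = 1.7448; DFL = £464,274.40 ÷ £292,955.40 = 1.5848.
DCL = DOL × DFL = 1.7448 × 1.5848 = 2.7652.

2.77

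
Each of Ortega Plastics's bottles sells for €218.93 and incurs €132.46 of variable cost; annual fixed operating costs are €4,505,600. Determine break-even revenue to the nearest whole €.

€11,407,552

Contribution margin per unit = €218.93 − €132.46 = €86.47, a CM ratio of €86.47 ÷ €218.93 = 0.3950.
Break-even revenue = fixed costs × price ÷ CM = €4,505,600 × €218.93 ÷ €86.47 = €11,407,552.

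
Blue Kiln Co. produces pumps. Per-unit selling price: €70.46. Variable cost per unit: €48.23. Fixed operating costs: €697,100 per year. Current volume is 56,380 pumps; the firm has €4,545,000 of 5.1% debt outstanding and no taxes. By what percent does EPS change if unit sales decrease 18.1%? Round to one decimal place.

Total contribution margin = 56,380 × €22.23 = €1,253,327.40.
EBIT = €1,253,327.40 − €697,100 = €556,227.40.
After interest of €231,795.00, pre-tax earnings = €324,432.40.
DCL = total CM / (EBIT − I) = €1,253,327.40 / €324,432.40 = 3.8631.
%ΔEPS = DCL × %ΔSales = 3.8631 × -18.1% = -69.9%.

-69.9%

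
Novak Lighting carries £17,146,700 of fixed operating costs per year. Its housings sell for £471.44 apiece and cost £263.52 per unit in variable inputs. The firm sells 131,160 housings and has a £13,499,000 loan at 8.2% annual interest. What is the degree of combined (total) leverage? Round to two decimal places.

Total contribution margin = 131,160 × £207.92 = £27,270,787.20.
Operating income = contribution − fixed costs = £27,270,787.20 − £17,146,700 = £10,124,087.20. Interest = £1,106,918.00.
DOL = £27,270,787.20 ÷ £10,124,087.20 = 2.6937; DFL = £10,124,087.20 ÷ £9,017,169.20 = 1.1228.
DCL = DOL × DFL = 2.6937 × 1.1228 = 3.0245.

3.02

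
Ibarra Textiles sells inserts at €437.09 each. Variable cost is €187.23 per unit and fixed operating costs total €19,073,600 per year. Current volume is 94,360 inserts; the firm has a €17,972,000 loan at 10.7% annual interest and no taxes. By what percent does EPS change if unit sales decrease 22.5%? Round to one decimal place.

Contribution at this volume is 94,360 × €249.86 = €23,576,789.60.
Subtracting fixed costs: EBIT = €23,576,789.60 − €19,073,600 = €4,503,189.60.
After interest of €1,923,004.00, pre-tax earnings = €2,580,185.60.
DCL = total CM / (EBIT − I) = €23,576,789.60 / €2,580,185.60 = 9.1376.
%ΔEPS = DCL × %ΔSales = 9.1376 × -22.5% = -205.6%.

-205.6%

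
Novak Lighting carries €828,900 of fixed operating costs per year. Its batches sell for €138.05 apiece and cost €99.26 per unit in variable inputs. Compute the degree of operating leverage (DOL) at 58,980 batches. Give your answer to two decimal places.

Total contribution margin = 58,980 × €38.79 = €2,287,834.20.
Subtracting fixed costs: EBIT = €2,287,834.20 − €828,900 = €1,458,934.20.
DOL = contribution ÷ EBIT = €2,287,834.20 ÷ €1,458,934.20 = 1.5682.

1.57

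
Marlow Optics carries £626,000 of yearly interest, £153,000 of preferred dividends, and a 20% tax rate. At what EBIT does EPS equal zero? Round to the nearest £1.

Preferred dividends are paid after tax, so their pre-tax equivalent is £153,000 ÷ (1 − 0.20) = £191,250.00.
Financial break-even EBIT = interest + D_p ÷ (1 − t) = £626,000 + £191,250.00 = £817,250.00.

£817,250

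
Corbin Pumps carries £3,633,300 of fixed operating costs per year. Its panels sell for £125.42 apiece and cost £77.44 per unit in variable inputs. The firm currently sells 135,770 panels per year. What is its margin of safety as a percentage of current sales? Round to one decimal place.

Unit CM = price − variable cost = £125.42 − £77.44 = £47.98. Break-even units = £3,633,300 ÷ £47.98 = 75,725.30; break-even revenue = 75,725.30 × £125.42 = £9,497,467.40.
Current sales = 135,770 × £125.42 = £17,028,273.40.
Margin of safety = (£17,028,273.40 − £9,497,467.40) ÷ £17,028,273.40 = 44.2%.

44.2%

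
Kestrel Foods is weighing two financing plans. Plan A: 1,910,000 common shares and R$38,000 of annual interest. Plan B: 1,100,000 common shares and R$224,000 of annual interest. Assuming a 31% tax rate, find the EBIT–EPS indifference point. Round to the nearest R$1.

R$476,593

Set EPS_A = EPS_B: (EBIT − R$38,000)(1 − 0.31) ÷ 1,910,000 = (EBIT − R$224,000)(1 − 0.31) ÷ 1,100,000.
Cancelling (1 − t) and cross-multiplying: 1,100,000·(EBIT − 38,000) = 1,910,000·(EBIT − 224,000).
Solving, EBIT = (224,000·1,910,000 − 38,000·1,100,000) / (1,910,000 − 1,100,000) = 386,040,000,000 / 810,000 = 476,592.59.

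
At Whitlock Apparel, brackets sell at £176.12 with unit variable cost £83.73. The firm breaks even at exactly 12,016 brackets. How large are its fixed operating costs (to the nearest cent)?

£1,110,158.24

Unit CM = price − variable cost = £176.12 − £83.73 = £92.39.
Fixed costs = break-even units × CM = 12,016 × £92.39 = £1,110,158.24.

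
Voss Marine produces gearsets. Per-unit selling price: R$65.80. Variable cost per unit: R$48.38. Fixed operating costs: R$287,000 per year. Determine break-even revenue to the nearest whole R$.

R$1,084,076

CM per unit = R$65.80 − R$48.38 = R$17.42; CM ratio = R$17.42 / R$65.80 = 0.2647.
Break-even revenue = fixed costs × price ÷ CM = R$287,000 × R$65.80 ÷ R$17.42 = R$1,084,076.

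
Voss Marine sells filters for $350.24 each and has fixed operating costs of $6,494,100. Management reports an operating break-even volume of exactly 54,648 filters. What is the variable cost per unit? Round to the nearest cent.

$231.40

Contribution per unit must be FC / Q = $6,494,100 / 54,648 = $118.8351.
Hence VC = price − CM = $350.24 − $118.8351 = $231.40.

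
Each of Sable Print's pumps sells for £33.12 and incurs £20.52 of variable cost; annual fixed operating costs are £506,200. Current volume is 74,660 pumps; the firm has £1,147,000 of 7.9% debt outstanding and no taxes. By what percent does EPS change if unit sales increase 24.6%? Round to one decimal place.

Total contribution margin = 74,660 × £12.60 = £940,716.00.
Operating income = contribution − fixed costs = £940,716.00 − £506,200 = £434,516.00.
After interest of £90,613.00, pre-tax earnings = £343,903.00.
Degree of combined leverage = contribution ÷ (EBIT − I) = £940,716.00 ÷ £343,903.00 = 2.7354.
EPS therefore changes by 2.7354 × (+24.6%) = +67.3%.

+67.3%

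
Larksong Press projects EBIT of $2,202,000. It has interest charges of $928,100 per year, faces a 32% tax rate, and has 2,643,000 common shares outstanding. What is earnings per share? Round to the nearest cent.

Pre-tax income = $2,202,000 − $928,100.00 = $1,273,900.00.
After tax at 32%: net income = $1,273,900.00 × 0.68 = $866,252.00.
Per share: $866,252.00 / 2,643,000 shares = $0.33.

$0.33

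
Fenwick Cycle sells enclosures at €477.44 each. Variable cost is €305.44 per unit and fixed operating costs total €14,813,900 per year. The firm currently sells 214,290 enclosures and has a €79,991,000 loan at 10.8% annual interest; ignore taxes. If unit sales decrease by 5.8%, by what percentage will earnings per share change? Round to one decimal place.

-15.9%

Contribution at this volume is 214,290 × €172.00 = €36,857,880.00.
Subtracting fixed costs: EBIT = €36,857,880.00 − €14,813,900 = €22,043,980.00.
After interest of €8,639,028.00, pre-tax earnings = €13,404,952.00.
Degree of combined leverage = contribution ÷ (EBIT − I) = €36,857,880.00 ÷ €13,404,952.00 = 2.7496.
EPS therefore changes by 2.7496 × (-5.8%) = -15.9%.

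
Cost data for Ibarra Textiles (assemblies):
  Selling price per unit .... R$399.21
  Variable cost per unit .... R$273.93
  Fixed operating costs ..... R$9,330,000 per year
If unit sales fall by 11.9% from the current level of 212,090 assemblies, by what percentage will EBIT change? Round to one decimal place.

-18.3%

Total contribution margin = 212,090 × R$125.28 = R$26,570,635.20.
Operating income = contribution − fixed costs = R$26,570,635.20 − R$9,330,000 = R$17,240,635.20.
So DOL = total CM / EBIT = R$26,570,635.20 / R$17,240,635.20 = 1.5412.
So EBIT moves 1.5412 × (-11.9%) = -18.3%.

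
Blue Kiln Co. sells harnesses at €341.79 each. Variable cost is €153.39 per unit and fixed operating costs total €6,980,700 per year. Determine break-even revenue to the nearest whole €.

€12,664,190

Contribution margin per unit = €341.79 − €153.39 = €188.40, a CM ratio of €188.40 ÷ €341.79 = 0.5512.
Break-even sales = FC ÷ CM ratio = €6,980,700 × €341.79 / €188.40 = €12,664,190.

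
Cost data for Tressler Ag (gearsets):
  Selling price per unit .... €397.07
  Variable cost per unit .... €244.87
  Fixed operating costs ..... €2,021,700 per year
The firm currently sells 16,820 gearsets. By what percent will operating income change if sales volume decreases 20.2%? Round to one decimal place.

At 16,820 units, contribution = 16,820 × €152.20 = €2,560,004.00.
Subtracting fixed costs: EBIT = €2,560,004.00 − €2,021,700 = €538,304.00.
DOL = contribution ÷ EBIT = €2,560,004.00 ÷ €538,304.00 = 4.7557.
%ΔEBIT = DOL × %ΔSales = 4.7557 × -20.2% = -96.1%.

-96.1%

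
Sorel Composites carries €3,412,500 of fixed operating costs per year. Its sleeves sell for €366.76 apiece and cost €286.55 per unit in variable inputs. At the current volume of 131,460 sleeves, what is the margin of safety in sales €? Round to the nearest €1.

€32,610,623

Contribution margin per unit = €366.76 − €286.55 = €80.21. Break-even units = €3,412,500 ÷ €80.21 = 42,544.57; break-even revenue = 42,544.57 × €366.76 = €15,603,646.68.
Actual sales revenue = 131,460 × €366.76 = €48,214,269.60.
Margin of safety = €48,214,269.60 − €15,603,646.68 = €32,610,623.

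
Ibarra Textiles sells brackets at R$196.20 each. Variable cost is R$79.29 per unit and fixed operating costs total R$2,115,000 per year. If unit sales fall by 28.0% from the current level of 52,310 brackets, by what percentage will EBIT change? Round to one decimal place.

Contribution at this volume is 52,310 × R$116.91 = R$6,115,562.10.
EBIT = R$6,115,562.10 − R$2,115,000 = R$4,000,562.10.
DOL = contribution ÷ EBIT = R$6,115,562.10 ÷ R$4,000,562.10 = 1.5287.
%ΔEBIT = DOL × %ΔSales = 1.5287 × -28.0% = -42.8%.

-42.8%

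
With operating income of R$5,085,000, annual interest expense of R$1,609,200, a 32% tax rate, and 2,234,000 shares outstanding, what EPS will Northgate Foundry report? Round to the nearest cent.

Interest = R$1,609,200.00, so EBT = R$5,085,000 − R$1,609,200.00 = R$3,475,800.00.
After tax at 32%: net income = R$3,475,800.00 × 0.68 = R$2,363,544.00.
EPS = R$2,363,544.00 ÷ 2,234,000 = R$1.06.

R$1.06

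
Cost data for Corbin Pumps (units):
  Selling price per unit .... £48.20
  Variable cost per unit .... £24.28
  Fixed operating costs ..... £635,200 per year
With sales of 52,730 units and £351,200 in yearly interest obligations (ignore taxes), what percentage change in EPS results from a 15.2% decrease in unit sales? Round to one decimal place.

-69.7%

At 52,730 units, contribution = 52,730 × £23.92 = £1,261,301.60.
Subtracting fixed costs: EBIT = £1,261,301.60 − £635,200 = £626,101.60.
After interest of £351,200.00, pre-tax earnings = £274,901.60.
Degree of combined leverage = contribution ÷ (EBIT − I) = £1,261,301.60 ÷ £274,901.60 = 4.5882.
%ΔEPS = DCL × %ΔSales = 4.5882 × -15.2% = -69.7%.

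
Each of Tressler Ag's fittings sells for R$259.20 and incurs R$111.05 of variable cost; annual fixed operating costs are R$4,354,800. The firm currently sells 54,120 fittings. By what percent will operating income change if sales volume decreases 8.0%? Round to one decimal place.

Total contribution margin = 54,120 × R$148.15 = R$8,017,878.00.
Subtracting fixed costs: EBIT = R$8,017,878.00 − R$4,354,800 = R$3,663,078.00.
So DOL = total CM / EBIT = R$8,017,878.00 / R$3,663,078.00 = 2.1888.
Operating income changes by 2.1888 × -8.0% = -17.5%.

-17.5%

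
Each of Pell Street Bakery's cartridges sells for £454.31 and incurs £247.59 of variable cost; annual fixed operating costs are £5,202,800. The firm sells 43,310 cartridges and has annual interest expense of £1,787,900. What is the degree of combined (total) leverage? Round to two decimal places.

4.56

Total contribution margin = 43,310 × £206.72 = £8,953,043.20.
Operating income = contribution − fixed costs = £8,953,043.20 − £5,202,800 = £3,750,243.20. Interest = £1,787,900.00, so EBIT − I = £1,962,343.20.
Degree of total leverage = total CM / (EBIT − interest) = £8,953,043.20 / £1,962,343.20 = 4.5624.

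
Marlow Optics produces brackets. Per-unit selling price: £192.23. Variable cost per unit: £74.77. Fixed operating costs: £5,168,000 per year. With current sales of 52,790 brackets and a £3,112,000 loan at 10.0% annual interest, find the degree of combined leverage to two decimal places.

Total contribution margin = 52,790 × £117.46 = £6,200,713.40.
Operating income = contribution − fixed costs = £6,200,713.40 − £5,168,000 = £1,032,713.40. Interest = £311,200.00.
DOL = £6,200,713.40 ÷ £1,032,713.40 = 6.0043; DFL = £1,032,713.40 ÷ £721,513.40 = 1.4313.
DCL = DOL × DFL = 6.0043 × 1.4313 = 8.5940.

8.59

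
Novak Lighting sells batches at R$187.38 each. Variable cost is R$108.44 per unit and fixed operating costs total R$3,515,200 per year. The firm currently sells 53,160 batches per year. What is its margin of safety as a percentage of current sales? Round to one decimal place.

16.2%

Unit CM = price − variable cost = R$187.38 − R$108.44 = R$78.94. Break-even units = R$3,515,200 ÷ R$78.94 = 44,530.02; break-even revenue = 44,530.02 × R$187.38 = R$8,344,035.67.
Actual sales revenue = 53,160 × R$187.38 = R$9,961,120.80.
Margin of safety = (R$9,961,120.80 − R$8,344,035.67) ÷ R$9,961,120.80 = 16.2%.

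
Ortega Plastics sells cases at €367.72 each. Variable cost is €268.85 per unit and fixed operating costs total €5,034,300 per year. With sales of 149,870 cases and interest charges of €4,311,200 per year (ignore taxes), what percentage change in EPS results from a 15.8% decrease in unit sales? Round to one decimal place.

-42.8%

Contribution at this volume is 149,870 × €98.87 = €14,817,646.90.
Subtracting fixed costs: EBIT = €14,817,646.90 − €5,034,300 = €9,783,346.90.
After interest of €4,311,200.00, pre-tax earnings = €5,472,146.90.
Degree of combined leverage = contribution ÷ (EBIT − I) = €14,817,646.90 ÷ €5,472,146.90 = 2.7078.
%ΔEPS = DCL × %ΔSales = 2.7078 × -15.8% = -42.8%.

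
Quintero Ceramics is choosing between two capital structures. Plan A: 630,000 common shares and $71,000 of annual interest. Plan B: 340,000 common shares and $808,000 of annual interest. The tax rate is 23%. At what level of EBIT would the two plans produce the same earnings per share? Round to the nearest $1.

$1,672,069

Set EPS_A = EPS_B: (EBIT − $71,000)(1 − 0.23) ÷ 630,000 = (EBIT − $808,000)(1 − 0.23) ÷ 340,000.
Cancelling (1 − t) and cross-multiplying: 340,000·(EBIT − 71,000) = 630,000·(EBIT − 808,000).
Solving, EBIT = (808,000·630,000 − 71,000·340,000) / (630,000 − 340,000) = 484,900,000,000 / 290,000 = 1,672,068.97.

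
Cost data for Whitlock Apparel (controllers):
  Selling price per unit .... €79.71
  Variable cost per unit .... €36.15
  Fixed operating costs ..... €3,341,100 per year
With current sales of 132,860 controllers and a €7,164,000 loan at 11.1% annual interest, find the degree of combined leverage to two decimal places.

3.51

Contribution at this volume is 132,860 × €43.56 = €5,787,381.60.
Operating income = contribution − fixed costs = €5,787,381.60 − €3,341,100 = €2,446,281.60. Interest = €795,204.00.
DOL = €5,787,381.60 ÷ €2,446,281.60 = 2.3658; DFL = €2,446,281.60 ÷ €1,651,077.60 = 1.4816.
DCL = DOL × DFL = 2.3658 × 1.4816 = 3.5052.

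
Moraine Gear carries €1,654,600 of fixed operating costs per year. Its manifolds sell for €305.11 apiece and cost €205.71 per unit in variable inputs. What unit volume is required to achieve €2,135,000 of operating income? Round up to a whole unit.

Unit CM = price − variable cost = €305.11 − €205.71 = €99.40.
Required volume = (fixed costs + target profit) ÷ CM = (€1,654,600 + €2,135,000) ÷ €99.40 = 38,124.75, so 38,125 manifolds.

38,125 manifolds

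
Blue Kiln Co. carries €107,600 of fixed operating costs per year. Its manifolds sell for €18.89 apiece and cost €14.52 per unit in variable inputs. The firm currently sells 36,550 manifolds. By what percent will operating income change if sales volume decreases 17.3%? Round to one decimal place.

-53.0%

Contribution at this volume is 36,550 × €4.37 = €159,723.50.
Subtracting fixed costs: EBIT = €159,723.50 − €107,600 = €52,123.50.
DOL = contribution ÷ EBIT = €159,723.50 ÷ €52,123.50 = 3.0643.
Operating income changes by 3.0643 × -17.3% = -53.0%.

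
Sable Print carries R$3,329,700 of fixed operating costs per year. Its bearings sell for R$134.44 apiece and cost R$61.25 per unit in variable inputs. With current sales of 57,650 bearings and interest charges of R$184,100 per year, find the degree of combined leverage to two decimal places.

5.98

Total contribution margin = 57,650 × R$73.19 = R$4,219,403.50.
Subtracting fixed costs: EBIT = R$4,219,403.50 − R$3,329,700 = R$889,703.50. Interest = R$184,100.00, so EBIT − I = R$705,603.50.
DCL = contribution ÷ (EBIT − I) = R$4,219,403.50 ÷ R$705,603.50 = 5.9799.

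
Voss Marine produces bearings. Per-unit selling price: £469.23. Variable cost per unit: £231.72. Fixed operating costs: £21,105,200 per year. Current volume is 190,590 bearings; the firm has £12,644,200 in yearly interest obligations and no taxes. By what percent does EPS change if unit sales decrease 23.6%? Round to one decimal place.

-92.8%

At 190,590 units, contribution = 190,590 × £237.51 = £45,267,030.90.
Subtracting fixed costs: EBIT = £45,267,030.90 − £21,105,200 = £24,161,830.90.
Interest = £12,644,200.00, so EBIT − I = £11,517,630.90.
Degree of combined leverage = contribution ÷ (EBIT − I) = £45,267,030.90 ÷ £11,517,630.90 = 3.9302.
EPS therefore changes by 3.9302 × (-23.6%) = -92.8%.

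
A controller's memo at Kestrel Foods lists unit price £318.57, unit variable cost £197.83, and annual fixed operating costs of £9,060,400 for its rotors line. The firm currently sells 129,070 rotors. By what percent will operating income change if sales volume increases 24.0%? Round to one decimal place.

+57.3%

At 129,070 units, contribution = 129,070 × £120.74 = £15,583,911.80.
Subtracting fixed costs: EBIT = £15,583,911.80 − £9,060,400 = £6,523,511.80.
So DOL = total CM / EBIT = £15,583,911.80 / £6,523,511.80 = 2.3889.
So EBIT moves 2.3889 × (+24.0%) = +57.3%.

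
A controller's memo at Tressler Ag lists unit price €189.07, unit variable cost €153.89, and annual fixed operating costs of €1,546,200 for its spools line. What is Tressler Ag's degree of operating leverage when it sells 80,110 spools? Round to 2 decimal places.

Total contribution margin = 80,110 × €35.18 = €2,818,269.80.
Subtracting fixed costs: EBIT = €2,818,269.80 − €1,546,200 = €1,272,069.80.
DOL = contribution ÷ EBIT = €2,818,269.80 ÷ €1,272,069.80 = 2.2155.

2.22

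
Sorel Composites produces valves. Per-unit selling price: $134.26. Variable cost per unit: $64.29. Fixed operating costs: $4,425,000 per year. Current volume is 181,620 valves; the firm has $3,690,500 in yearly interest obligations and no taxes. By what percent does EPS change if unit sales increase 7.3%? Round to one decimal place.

+20.2%

At 181,620 units, contribution = 181,620 × $69.97 = $12,707,951.40.
Operating income = contribution − fixed costs = $12,707,951.40 − $4,425,000 = $8,282,951.40.
Interest = $3,690,500.00, so EBIT − I = $4,592,451.40.
DCL = total CM / (EBIT − I) = $12,707,951.40 / $4,592,451.40 = 2.7671.
EPS therefore changes by 2.7671 × (+7.3%) = +20.2%.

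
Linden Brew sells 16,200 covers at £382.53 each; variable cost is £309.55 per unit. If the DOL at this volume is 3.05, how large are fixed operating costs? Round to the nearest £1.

£794,645

Total contribution margin = 16,200 × £72.98 = £1,182,276.00.
Since DOL = CM ÷ EBIT, EBIT = £1,182,276.00 ÷ 3.05 = £387,631.48.
Fixed costs = CM − EBIT = £1,182,276.00 − £387,631.48 = £794,645.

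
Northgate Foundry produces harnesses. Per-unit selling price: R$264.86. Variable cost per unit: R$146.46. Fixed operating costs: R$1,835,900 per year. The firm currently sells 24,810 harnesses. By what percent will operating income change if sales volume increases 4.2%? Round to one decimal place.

+11.2%

At 24,810 units, contribution = 24,810 × R$118.40 = R$2,937,504.00.
EBIT = R$2,937,504.00 − R$1,835,900 = R$1,101,604.00.
DOL = contribution ÷ EBIT = R$2,937,504.00 ÷ R$1,101,604.00 = 2.6666.
So EBIT moves 2.6666 × (+4.2%) = +11.2%.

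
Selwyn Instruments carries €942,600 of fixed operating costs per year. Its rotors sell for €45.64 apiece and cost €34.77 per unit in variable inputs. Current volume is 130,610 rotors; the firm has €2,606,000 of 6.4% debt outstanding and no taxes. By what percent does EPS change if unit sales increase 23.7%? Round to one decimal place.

Contribution at this volume is 130,610 × €10.87 = €1,419,730.70.
Subtracting fixed costs: EBIT = €1,419,730.70 − €942,600 = €477,130.70.
Interest = €166,784.00, so EBIT − I = €310,346.70.
DCL = total CM / (EBIT − I) = €1,419,730.70 / €310,346.70 = 4.5747.
%ΔEPS = DCL × %ΔSales = 4.5747 × +23.7% = +108.4%.

+108.4%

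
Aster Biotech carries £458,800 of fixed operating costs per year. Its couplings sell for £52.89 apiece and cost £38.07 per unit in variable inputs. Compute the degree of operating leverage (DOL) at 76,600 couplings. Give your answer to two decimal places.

At 76,600 units, contribution = 76,600 × £14.82 = £1,135,212.00.
EBIT = £1,135,212.00 − £458,800 = £676,412.00.
Degree of operating leverage = £1,135,212.00 / £676,412.00 = 1.6783.

1.68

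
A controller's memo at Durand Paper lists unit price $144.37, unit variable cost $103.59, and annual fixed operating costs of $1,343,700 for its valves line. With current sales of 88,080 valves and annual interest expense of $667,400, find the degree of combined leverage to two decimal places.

2.27

Contribution at this volume is 88,080 × $40.78 = $3,591,902.40.
EBIT = $3,591,902.40 − $1,343,700 = $2,248,202.40. Interest = $667,400.00, so EBIT − I = $1,580,802.40.
DCL = contribution ÷ (EBIT − I) = $3,591,902.40 ÷ $1,580,802.40 = 2.2722.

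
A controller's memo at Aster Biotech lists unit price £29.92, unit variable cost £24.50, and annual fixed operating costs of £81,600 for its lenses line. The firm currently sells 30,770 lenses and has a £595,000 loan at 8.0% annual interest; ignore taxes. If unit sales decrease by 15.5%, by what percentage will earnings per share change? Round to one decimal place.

-68.8%

At 30,770 units, contribution = 30,770 × £5.42 = £166,773.40.
Operating income = contribution − fixed costs = £166,773.40 − £81,600 = £85,173.40.
Interest = £47,600.00, so EBIT − I = £37,573.40.
DCL = total CM / (EBIT − I) = £166,773.40 / £37,573.40 = 4.4386.
%ΔEPS = DCL × %ΔSales = 4.4386 × -15.5% = -68.8%.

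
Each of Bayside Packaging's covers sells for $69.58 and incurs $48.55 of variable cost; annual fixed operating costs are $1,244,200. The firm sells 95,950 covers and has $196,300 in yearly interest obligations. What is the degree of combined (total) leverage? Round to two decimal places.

3.50

Total contribution margin = 95,950 × $21.03 = $2,017,828.50.
Operating income = contribution − fixed costs = $2,017,828.50 − $1,244,200 = $773,628.50. Interest = $196,300.00, so EBIT − I = $577,328.50.
Degree of total leverage = total CM / (EBIT − interest) = $2,017,828.50 / $577,328.50 = 3.4951.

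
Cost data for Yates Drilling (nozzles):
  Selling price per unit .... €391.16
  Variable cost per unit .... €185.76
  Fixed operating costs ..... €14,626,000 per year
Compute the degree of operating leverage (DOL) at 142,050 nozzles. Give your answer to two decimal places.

2.01

Total contribution margin = 142,050 × €205.40 = €29,177,070.00.
Operating income = contribution − fixed costs = €29,177,070.00 − €14,626,000 = €14,551,070.00.
DOL = contribution ÷ EBIT = €29,177,070.00 ÷ €14,551,070.00 = 2.0051.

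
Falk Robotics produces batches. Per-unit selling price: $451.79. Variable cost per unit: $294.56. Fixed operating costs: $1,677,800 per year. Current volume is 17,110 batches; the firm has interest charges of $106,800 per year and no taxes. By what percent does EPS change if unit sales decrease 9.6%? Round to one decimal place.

Total contribution margin = 17,110 × $157.23 = $2,690,205.30.
Operating income = contribution − fixed costs = $2,690,205.30 − $1,677,800 = $1,012,405.30.
After interest of $106,800.00, pre-tax earnings = $905,605.30.
Degree of combined leverage = contribution ÷ (EBIT − I) = $2,690,205.30 ÷ $905,605.30 = 2.9706.
EPS therefore changes by 2.9706 × (-9.6%) = -28.5%.

-28.5%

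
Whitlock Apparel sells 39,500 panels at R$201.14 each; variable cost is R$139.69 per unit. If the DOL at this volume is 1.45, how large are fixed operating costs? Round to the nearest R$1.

R$753,292

At 39,500 units, contribution = 39,500 × R$61.45 = R$2,427,275.00.
DOL = contribution / EBIT, so EBIT = R$2,427,275.00 / 1.45 = R$1,673,982.76.
And FC = contribution − EBIT = R$2,427,275.00 − R$1,673,982.76 = R$753,292.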